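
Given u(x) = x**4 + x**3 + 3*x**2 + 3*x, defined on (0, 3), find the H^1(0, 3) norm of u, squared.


||u||_{H^1}^2 = 2971053/140

The H^1 norm (squared) on an interval (0, L) is
  ||u||_{H^1}^2 = ∫_0^L u(x)^2 dx + ∫_0^L u'(x)^2 dx.
Compute u'(x) = 4*x**3 + 3*x**2 + 6*x + 3.
Then u(x)^2 = x**8 + 2*x**7 + 7*x**6 + 12*x**5 + 15*x**4 + 18*x**3 + 9*x**2 and u'(x)^2 = 16*x**6 + 24*x**5 + 57*x**4 + 60*x**3 + 54*x**2 + 36*x + 9.
Integrate each monomial from 0 to 3 using ∫_0^3 c·x^n dx = c·3^(n+1)/(n+1):
  ∫_0^3 u(x)^2 dx = ∫_0^3 (x^8 + 2*x^7 + 7*x^6 + 12*x^5 + 15*x^4 + 18*x^3 + 9*x^2) dx. Term by term:
    ∫_0^3 x^8 dx = 2187;  ∫_0^3 2*x^7 dx = 6561/4;  ∫_0^3 7*x^6 dx = 2187;
    ∫_0^3 12*x^5 dx = 1458;  ∫_0^3 15*x^4 dx = 729;  ∫_0^3 18*x^3 dx = 729/2;
    ∫_0^3 9*x^2 dx = 81.
  Sum: 2187 + 6561/4 + 2187 + 1458 + 729 + 729/2 + 81 = 34587/4.
  ∫_0^3 u'(x)^2 dx = ∫_0^3 (16*x^6 + 24*x^5 + 57*x^4 + 60*x^3 + 54*x^2 + 36*x + 9) dx. Term by term:
    ∫_0^3 16*x^6 dx = 34992/7;  ∫_0^3 24*x^5 dx = 2916;  ∫_0^3 57*x^4 dx = 13851/5;
    ∫_0^3 60*x^3 dx = 1215;  ∫_0^3 54*x^2 dx = 486;  ∫_0^3 36*x dx = 162;
    ∫_0^3 9 dx = 27.
  Sum: 34992/7 + 2916 + 13851/5 + 1215 + 486 + 162 + 27 = 440127/35.
Adding: ||u||_{H^1}^2 = 34587/4 + 440127/35 = 2971053/140.


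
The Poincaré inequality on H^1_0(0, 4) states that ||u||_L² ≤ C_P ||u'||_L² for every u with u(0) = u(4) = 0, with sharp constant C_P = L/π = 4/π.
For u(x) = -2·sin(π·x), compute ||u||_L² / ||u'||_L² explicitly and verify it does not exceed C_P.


||u||_L² / ||u'||_L² = 1/π < C_P = 4/π.

u(x) = -2·sin(π·x), so u'(x) = -2*π*cos(π*x).
Writing u(x) = A·sin(kπx/L) with A = -2 and k = 4, use ∫_0^L sin²(kπx/L) dx = L/2 and ∫_0^L cos²(kπx/L) dx = L/2.
u² = 4·sin²(π·x) and (u')² = 4*π^2·cos²(π·x), and each of sin², cos² integrates to L/2 = 2 over (0, 4).
∫_0^4 u² dx = 8, so ||u||_L² = 2*sqrt(2).
∫_0^4 (u')² dx = 8*π^2, so ||u'||_L² = 2*sqrt(2)*π.
Ratio ||u||_L² / ||u'||_L² = 1/π.
Sharp Poincaré constant on H^1_0(0, 4) is C_P = L/π = 4/π, achieved by sin(π/4·x).
This is the k = 4 harmonic; the ratio L/(kπ) is strictly less than C_P = L/π, consistent with the sharp inequality ||u||_L² ≤ C_P ||u'||_L².


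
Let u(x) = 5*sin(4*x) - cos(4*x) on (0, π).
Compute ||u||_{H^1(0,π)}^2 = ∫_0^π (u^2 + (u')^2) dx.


||u||_{H^1(0,π)}^2 = 221*π

u'(x) = 4*sin(4*x) + 20*cos(4*x).
Expand u² and (u')² and integrate term by term on (0, π), using: for integers n ≥ 1, ∫_0^π sin²(nx) dx = ∫_0^π cos²(nx) dx = π/2; for n ≠ n', ∫_0^π sin(nx)sin(n'x) dx = ∫_0^π cos(nx)cos(n'x) dx = 0; and by product-to-sum, ∫_0^π sin(nx)cos(n'x) dx = ½∫_0^π [sin((n+n')x) + sin((n−n')x)] dx, which is 0 when n+n' is even and 2n/(n²−n'²) when n+n' is odd (it need not vanish on (0, π)).
  u² squared terms: (-1)²·∫cos(4x)² dx = 1·π/2 = π/2;  (5)²·∫sin(4x)² dx = 25·π/2 = 25*π/2.
  u² cross terms: 2·(-1)·(5)·∫cos(4x)·sin(4x) dx = -10·(0) = 0.
  So ∫_0^π u² dx = π/2 + 25*π/2 + 0 = 13*π.
  (u')² squared terms: (4)²·∫sin(4x)² dx = 16·π/2 = 8*π;  (20)²·∫cos(4x)² dx = 400·π/2 = 200*π.
  (u')² cross terms: 2·(4)·(20)·∫sin(4x)·cos(4x) dx = 160·(0) = 0.
  So ∫_0^π (u')² dx = 8*π + 200*π + 0 = 208*π.
||u||_{H^1}^2 = (13*π) + (208*π) = 221*π.


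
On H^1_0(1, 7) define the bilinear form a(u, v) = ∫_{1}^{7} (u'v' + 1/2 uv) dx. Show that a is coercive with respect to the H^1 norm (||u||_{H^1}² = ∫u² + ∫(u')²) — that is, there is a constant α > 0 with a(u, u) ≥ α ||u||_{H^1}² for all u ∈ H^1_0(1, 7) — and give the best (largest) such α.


α = (π^2 + 18)/(π^2 + 36)

Coercivity of a(·,·) on H^1_0(1, 7) means a(u, u) ≥ α ||u||_{H^1}² for every u ∈ H^1_0.
The interval has length L = 6, and Poincaré/coercivity depend only on L. Here a(u, u) = ∫(u')² + (1/2)·∫u².
Here 0 < c = 1/2 < 1. The condition a(u,u) ≥ α||u||_{H^1}² reads (1−α)∫(u')² ≥ (α−c)∫u². Any admissible α is ≤ 1 (rapidly oscillating u have ∫u²/∫(u')² → 0), and α = 1 would force 0 ≥ (1−c)∫u², impossible since c < 1; so 1−α > 0. By the sharp Poincaré inequality on H^1_0 of an interval of length L, ∫(u')² ≥ (π/L)²∫u² with equality for the first sine mode sin(π(x−x₀)/L) (x₀ the left endpoint), so the inequality holds for all u iff (1−α)(π/L)² ≥ α − c, i.e. α ≤ ((π/L)² + c)/((π/L)² + 1) = (1 + c(L/π)²)/(1 + (L/π)²). With (π/L)² = π^2/36 and c = 1/2, the largest admissible constant is α = ((π/L)² + c)/((π/L)² + 1).
Simplifying, α = (π^2 + 18)/(π^2 + 36).


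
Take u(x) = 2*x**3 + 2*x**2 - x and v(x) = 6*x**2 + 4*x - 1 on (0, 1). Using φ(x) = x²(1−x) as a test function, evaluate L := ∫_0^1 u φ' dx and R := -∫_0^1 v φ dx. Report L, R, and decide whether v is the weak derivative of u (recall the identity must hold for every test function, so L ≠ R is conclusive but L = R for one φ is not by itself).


LHS = -19/60, RHS = -19/60. Yes, v = u' weakly.

u(x) = 2*x**3 + 2*x**2 - x, classical derivative u'(x) = 6*x**2 + 4*x - 1.
φ(x) = x²(1−x), so φ'(x) = x*(2 - 3*x).
Note φ(0) = φ(1) = 0, so the boundary term u·φ vanishes.
LHS = ∫_0^1 u(x) φ'(x) dx = ∫_0^1 (-6*x^5 - 2*x^4 + 7*x^3 - 2*x^2) dx. Term by term:
  ∫_0^1 -6*x^5 dx = -1;  ∫_0^1 -2*x^4 dx = -2/5;  ∫_0^1 7*x^3 dx = 7/4;
  ∫_0^1 -2*x^2 dx = -2/3.
Sum: -1 − 2/5 + 7/4 − 2/3 = -19/60.
So LHS = -19/60.
∫_0^1 v(x) φ(x) dx = ∫_0^1 (-6*x^5 + 2*x^4 + 5*x^3 - x^2) dx. Term by term:
  ∫_0^1 -6*x^5 dx = -1;  ∫_0^1 2*x^4 dx = 2/5;  ∫_0^1 5*x^3 dx = 5/4;
  ∫_0^1 -x^2 dx = -1/3.
Sum: -1 + 2/5 + 5/4 − 1/3 = 19/60.
So RHS = -∫_0^1 v(x) φ(x) dx = -19/60.
LHS = RHS, so the identity holds for this test φ.
Moreover u is smooth here and v(x) = u'(x) = 6*x**2 + 4*x - 1 pointwise, so the identity holds for every test function. Hence v is the weak derivative of u.


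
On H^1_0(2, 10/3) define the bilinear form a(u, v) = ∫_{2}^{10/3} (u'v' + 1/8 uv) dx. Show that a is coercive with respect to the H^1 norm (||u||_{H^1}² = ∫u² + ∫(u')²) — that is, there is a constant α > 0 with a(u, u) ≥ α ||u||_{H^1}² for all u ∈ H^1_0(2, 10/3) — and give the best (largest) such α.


α = (2 + 9*π^2)/(16 + 9*π^2)

Coercivity of a(·,·) on H^1_0(2, 10/3) means a(u, u) ≥ α ||u||_{H^1}² for every u ∈ H^1_0.
The interval has length L = 4/3, and Poincaré/coercivity depend only on L. Here a(u, u) = ∫(u')² + (1/8)·∫u².
Here 0 < c = 1/8 < 1. The condition a(u,u) ≥ α||u||_{H^1}² reads (1−α)∫(u')² ≥ (α−c)∫u². Any admissible α is ≤ 1 (rapidly oscillating u have ∫u²/∫(u')² → 0), and α = 1 would force 0 ≥ (1−c)∫u², impossible since c < 1; so 1−α > 0. By the sharp Poincaré inequality on H^1_0 of an interval of length L, ∫(u')² ≥ (π/L)²∫u² with equality for the first sine mode sin(π(x−x₀)/L) (x₀ the left endpoint), so the inequality holds for all u iff (1−α)(π/L)² ≥ α − c, i.e. α ≤ ((π/L)² + c)/((π/L)² + 1) = (1 + c(L/π)²)/(1 + (L/π)²). With (π/L)² = 9*π^2/16 and c = 1/8, the largest admissible constant is α = ((π/L)² + c)/((π/L)² + 1).
Simplifying, α = (2 + 9*π^2)/(16 + 9*π^2).


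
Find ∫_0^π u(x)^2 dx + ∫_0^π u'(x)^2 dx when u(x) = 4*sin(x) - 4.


||u||_{H^1(0,π)}^2 = -64 + 32*π

u'(x) = 4*cos(x).
Expand u² and (u')² and integrate term by term on (0, π), using: for integers n ≥ 1, ∫_0^π sin²(nx) dx = ∫_0^π cos²(nx) dx = π/2; for n ≠ n', ∫_0^π sin(nx)sin(n'x) dx = ∫_0^π cos(nx)cos(n'x) dx = 0; and by product-to-sum, ∫_0^π sin(nx)cos(n'x) dx = ½∫_0^π [sin((n+n')x) + sin((n−n')x)] dx, which is 0 when n+n' is even and 2n/(n²−n'²) when n+n' is odd (it need not vanish on (0, π)). For the constant mode: ∫_0^π 1 dx = π, ∫_0^π cos(nx) dx = 0, ∫_0^π sin(nx) dx = (1−(−1)^n)/n.
  u² squared terms: (-4)²·∫1 dx = 16·π = 16*π;  (4)²·∫sin(x)² dx = 16·π/2 = 8*π.
  u² cross terms: 2·(-4)·(4)·∫1·sin(x) dx = -32·(2) = -64.
  So ∫_0^π u² dx = 16*π + 8*π − 64 = -64 + 24*π.
  (u')² squared terms: (4)²·∫cos(x)² dx = 16·π/2 = 8*π.
  So ∫_0^π (u')² dx = 8*π.
||u||_{H^1}^2 = (-64 + 24*π) + (8*π) = -64 + 32*π.


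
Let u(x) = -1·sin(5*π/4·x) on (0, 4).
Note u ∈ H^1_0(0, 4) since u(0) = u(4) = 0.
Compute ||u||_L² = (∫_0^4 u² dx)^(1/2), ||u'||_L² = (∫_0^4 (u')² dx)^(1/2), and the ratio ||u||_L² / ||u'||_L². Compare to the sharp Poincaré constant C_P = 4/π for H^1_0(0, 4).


||u||_L² / ||u'||_L² = 4/(5*π) < C_P = 4/π.

u(x) = -1·sin(5*π/4·x), so u'(x) = -5*π*cos(5*π*x/4)/4.
Writing u(x) = A·sin(kπx/L) with A = -1 and k = 5, use ∫_0^L sin²(kπx/L) dx = L/2 and ∫_0^L cos²(kπx/L) dx = L/2.
u² = 1·sin²(5*π/4·x) and (u')² = 25*π^2/16·cos²(5*π/4·x), and each of sin², cos² integrates to L/2 = 2 over (0, 4).
∫_0^4 u² dx = 2, so ||u||_L² = sqrt(2).
∫_0^4 (u')² dx = 25*π^2/8, so ||u'||_L² = 5*sqrt(2)*π/4.
Ratio ||u||_L² / ||u'||_L² = 4/(5*π).
Sharp Poincaré constant on H^1_0(0, 4) is C_P = L/π = 4/π, achieved by sin(π/4·x).
This is the k = 5 harmonic; the ratio L/(kπ) is strictly less than C_P = L/π, consistent with the sharp inequality ||u||_L² ≤ C_P ||u'||_L².


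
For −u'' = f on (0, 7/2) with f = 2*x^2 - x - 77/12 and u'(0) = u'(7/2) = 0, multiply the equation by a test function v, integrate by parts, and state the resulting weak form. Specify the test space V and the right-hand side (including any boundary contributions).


V = H^1(0, 7/2) (no boundary constraint on v; u is determined up to an additive constant); weak form: ∫_0^7/2 u'v' dx = ∫_0^7/2 (2*x^2 - x - 77/12) v dx for all v ∈ V.

Multiply both sides by a test function v and integrate from 0 to 7/2:
  ∫_0^7/2 −u''(x) v(x) dx = ∫_0^7/2 f(x) v(x) dx.
Integrate the LHS by parts once:
  ∫_0^7/2 −u'' v dx = −[u'(x) v(x)]_0^7/2 + ∫_0^7/2 u'(x) v'(x) dx.
Thus ∫_0^7/2 u'(x) v'(x) dx = ∫_0^7/2 f(x) v(x) dx + [u'(x) v(x)]_0^7/2.
Choose V so that boundary terms are either known or forced to vanish.
u has homogeneous Neumann: u'(0) = u'(7/2) = 0. So [u' v]_0^7/2 = 0·v(7/2) − 0·v(0) = 0 for any v; take V = H^1(0, 7/2).
Weak formulation: find u (satisfying any essential BC) such that ∫_0^7/2 u'(x) v'(x) dx = ∫_0^7/2 f v dx for all v ∈ V (homogeneous Neumann, so boundary terms vanish).
Substituting f(x) = 2*x^2 - x - 77/12, the right-hand side is ∫_0^7/2 (2*x^2 - x - 77/12) v dx.
Compatibility check (pure Neumann): taking v ≡ 1 ∈ V gives 0 = ∫_0^7/2 f dx + (0) − (0), i.e. ∫_0^7/2 f dx must equal u'(0) − u'(7/2) = 0. Indeed ∫_0^7/2 (2*x^2 - x - 77/12) dx = 0, so the data are compatible. The solution is then unique only up to an additive constant (fix it e.g. by requiring ∫_0^7/2 u dx = 0).


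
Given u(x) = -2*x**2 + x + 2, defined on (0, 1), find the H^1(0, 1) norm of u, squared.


||u||_{H^1}^2 = 29/5

The H^1 norm (squared) on an interval (0, L) is
  ||u||_{H^1}^2 = ∫_0^L u(x)^2 dx + ∫_0^L u'(x)^2 dx.
Compute u'(x) = 1 - 4*x.
Then u(x)^2 = 4*x**4 - 4*x**3 - 7*x**2 + 4*x + 4 and u'(x)^2 = 16*x**2 - 8*x + 1.
Integrate each monomial from 0 to 1 using ∫_0^1 c·x^n dx = c·1^(n+1)/(n+1):
  ∫_0^1 u(x)^2 dx = ∫_0^1 (4*x^4 - 4*x^3 - 7*x^2 + 4*x + 4) dx. Term by term:
    ∫_0^1 4*x^4 dx = 4/5;  ∫_0^1 -4*x^3 dx = -1;  ∫_0^1 -7*x^2 dx = -7/3;
    ∫_0^1 4*x dx = 2;  ∫_0^1 4 dx = 4.
  Sum: 4/5 − 1 − 7/3 + 2 + 4 = 52/15.
  ∫_0^1 u'(x)^2 dx = ∫_0^1 (16*x^2 - 8*x + 1) dx. Term by term:
    ∫_0^1 16*x^2 dx = 16/3;  ∫_0^1 -8*x dx = -4;  ∫_0^1 1 dx = 1.
  Sum: 16/3 − 4 + 1 = 7/3.
Adding: ||u||_{H^1}^2 = 52/15 + 7/3 = 29/5.


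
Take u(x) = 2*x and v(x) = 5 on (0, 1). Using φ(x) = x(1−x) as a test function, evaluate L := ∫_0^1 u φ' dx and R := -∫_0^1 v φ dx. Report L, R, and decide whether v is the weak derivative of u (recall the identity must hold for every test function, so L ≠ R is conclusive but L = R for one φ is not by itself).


LHS = -1/3, RHS = -5/6. No, v is not the weak derivative of u.

u(x) = 2*x, classical derivative u'(x) = 2.
φ(x) = x(1−x), so φ'(x) = 1 - 2*x.
Note φ(0) = φ(1) = 0, so the boundary term u·φ vanishes.
LHS = ∫_0^1 u(x) φ'(x) dx = ∫_0^1 (-4*x^2 + 2*x) dx. Term by term:
  ∫_0^1 -4*x^2 dx = -4/3;  ∫_0^1 2*x dx = 1.
Sum: -4/3 + 1 = -1/3.
So LHS = -1/3.
∫_0^1 v(x) φ(x) dx = ∫_0^1 (-5*x^2 + 5*x) dx. Term by term:
  ∫_0^1 -5*x^2 dx = -5/3;  ∫_0^1 5*x dx = 5/2.
Sum: -5/3 + 5/2 = 5/6.
So RHS = -∫_0^1 v(x) φ(x) dx = -5/6.
LHS − RHS = 1/2 ≠ 0, so the identity fails.
(For a valid weak derivative the identity must hold for EVERY test function, in particular this one. The failure shows v is NOT the weak derivative of u.)
Correct weak derivative would be u'(x) = 2.


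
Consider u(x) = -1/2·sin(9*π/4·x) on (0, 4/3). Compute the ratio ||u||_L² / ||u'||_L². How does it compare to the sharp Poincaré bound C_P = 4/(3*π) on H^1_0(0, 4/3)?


||u||_L² / ||u'||_L² = 4/(9*π) < C_P = 4/(3*π).

u(x) = -1/2·sin(9*π/4·x), so u'(x) = -9*π*cos(9*π*x/4)/8.
Writing u(x) = A·sin(kπx/L) with A = -1/2 and k = 3, use ∫_0^L sin²(kπx/L) dx = L/2 and ∫_0^L cos²(kπx/L) dx = L/2.
u² = 1/4·sin²(9*π/4·x) and (u')² = 81*π^2/64·cos²(9*π/4·x), and each of sin², cos² integrates to L/2 = 2/3 over (0, 4/3).
∫_0^4/3 u² dx = 1/6, so ||u||_L² = sqrt(6)/6.
∫_0^4/3 (u')² dx = 27*π^2/32, so ||u'||_L² = 3*sqrt(6)*π/8.
Ratio ||u||_L² / ||u'||_L² = 4/(9*π).
Sharp Poincaré constant on H^1_0(0, 4/3) is C_P = L/π = 4/(3*π), achieved by sin(3*π/4·x).
This is the k = 3 harmonic; the ratio L/(kπ) is strictly less than C_P = L/π, consistent with the sharp inequality ||u||_L² ≤ C_P ||u'||_L².


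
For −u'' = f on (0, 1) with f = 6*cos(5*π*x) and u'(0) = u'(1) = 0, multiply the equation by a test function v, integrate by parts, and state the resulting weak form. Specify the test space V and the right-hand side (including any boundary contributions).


V = H^1(0, 1) (no boundary constraint on v; u is determined up to an additive constant); weak form: ∫_0^1 u'v' dx = ∫_0^1 (6*cos(5*π*x)) v dx for all v ∈ V.

Multiply both sides by a test function v and integrate from 0 to 1:
  ∫_0^1 −u''(x) v(x) dx = ∫_0^1 f(x) v(x) dx.
Integrate the LHS by parts once:
  ∫_0^1 −u'' v dx = −[u'(x) v(x)]_0^1 + ∫_0^1 u'(x) v'(x) dx.
Thus ∫_0^1 u'(x) v'(x) dx = ∫_0^1 f(x) v(x) dx + [u'(x) v(x)]_0^1.
Choose V so that boundary terms are either known or forced to vanish.
u has homogeneous Neumann: u'(0) = u'(1) = 0. So [u' v]_0^1 = 0·v(1) − 0·v(0) = 0 for any v; take V = H^1(0, 1).
Weak formulation: find u (satisfying any essential BC) such that ∫_0^1 u'(x) v'(x) dx = ∫_0^1 f v dx for all v ∈ V (homogeneous Neumann, so boundary terms vanish).
Substituting f(x) = 6*cos(5*π*x), the right-hand side is ∫_0^1 (6*cos(5*π*x)) v dx.
Compatibility check (pure Neumann): taking v ≡ 1 ∈ V gives 0 = ∫_0^1 f dx + (0) − (0), i.e. ∫_0^1 f dx must equal u'(0) − u'(1) = 0. Indeed ∫_0^1 (6*cos(5*π*x)) dx = 0, so the data are compatible. The solution is then unique only up to an additive constant (fix it e.g. by requiring ∫_0^1 u dx = 0).


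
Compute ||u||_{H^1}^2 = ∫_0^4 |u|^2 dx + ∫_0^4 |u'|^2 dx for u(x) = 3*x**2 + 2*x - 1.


||u||_{H^1}^2 = 52748/15

The H^1 norm (squared) on an interval (0, L) is
  ||u||_{H^1}^2 = ∫_0^L u(x)^2 dx + ∫_0^L u'(x)^2 dx.
Compute u'(x) = 6*x + 2.
Then u(x)^2 = 9*x**4 + 12*x**3 - 2*x**2 - 4*x + 1 and u'(x)^2 = 36*x**2 + 24*x + 4.
Integrate each monomial from 0 to 4 using ∫_0^4 c·x^n dx = c·4^(n+1)/(n+1):
  ∫_0^4 u(x)^2 dx = ∫_0^4 (9*x^4 + 12*x^3 - 2*x^2 - 4*x + 1) dx. Term by term:
    ∫_0^4 9*x^4 dx = 9216/5;  ∫_0^4 12*x^3 dx = 768;  ∫_0^4 -2*x^2 dx = -128/3;
    ∫_0^4 -4*x dx = -32;  ∫_0^4 1 dx = 4.
  Sum: 9216/5 + 768 − 128/3 − 32 + 4 = 38108/15.
  ∫_0^4 u'(x)^2 dx = ∫_0^4 (36*x^2 + 24*x + 4) dx. Term by term:
    ∫_0^4 36*x^2 dx = 768;  ∫_0^4 24*x dx = 192;  ∫_0^4 4 dx = 16.
  Sum: 768 + 192 + 16 = 976.
Adding: ||u||_{H^1}^2 = 38108/15 + 976 = 52748/15.


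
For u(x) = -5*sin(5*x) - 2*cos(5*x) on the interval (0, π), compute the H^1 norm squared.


||u||_{H^1(0,π)}^2 = 377*π

u'(x) = 10*sin(5*x) - 25*cos(5*x).
Expand u² and (u')² and integrate term by term on (0, π), using: for integers n ≥ 1, ∫_0^π sin²(nx) dx = ∫_0^π cos²(nx) dx = π/2; for n ≠ n', ∫_0^π sin(nx)sin(n'x) dx = ∫_0^π cos(nx)cos(n'x) dx = 0; and by product-to-sum, ∫_0^π sin(nx)cos(n'x) dx = ½∫_0^π [sin((n+n')x) + sin((n−n')x)] dx, which is 0 when n+n' is even and 2n/(n²−n'²) when n+n' is odd (it need not vanish on (0, π)).
  u² squared terms: (-5)²·∫sin(5x)² dx = 25·π/2 = 25*π/2;  (-2)²·∫cos(5x)² dx = 4·π/2 = 2*π.
  u² cross terms: 2·(-5)·(-2)·∫sin(5x)·cos(5x) dx = 20·(0) = 0.
  So ∫_0^π u² dx = 25*π/2 + 2*π + 0 = 29*π/2.
  (u')² squared terms: (-25)²·∫cos(5x)² dx = 625·π/2 = 625*π/2;  (10)²·∫sin(5x)² dx = 100·π/2 = 50*π.
  (u')² cross terms: 2·(-25)·(10)·∫cos(5x)·sin(5x) dx = -500·(0) = 0.
  So ∫_0^π (u')² dx = 625*π/2 + 50*π + 0 = 725*π/2.
||u||_{H^1}^2 = (29*π/2) + (725*π/2) = 377*π.


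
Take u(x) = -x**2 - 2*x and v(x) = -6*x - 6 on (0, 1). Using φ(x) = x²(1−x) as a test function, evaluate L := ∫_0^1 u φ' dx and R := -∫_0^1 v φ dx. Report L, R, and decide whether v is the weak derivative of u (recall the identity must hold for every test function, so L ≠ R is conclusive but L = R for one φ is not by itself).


LHS = 4/15, RHS = 4/5. No, v is not the weak derivative of u.

u(x) = -x**2 - 2*x, classical derivative u'(x) = -2*x - 2.
φ(x) = x²(1−x), so φ'(x) = x*(2 - 3*x).
Note φ(0) = φ(1) = 0, so the boundary term u·φ vanishes.
LHS = ∫_0^1 u(x) φ'(x) dx = ∫_0^1 (3*x^4 + 4*x^3 - 4*x^2) dx. Term by term:
  ∫_0^1 3*x^4 dx = 3/5;  ∫_0^1 4*x^3 dx = 1;  ∫_0^1 -4*x^2 dx = -4/3.
Sum: 3/5 + 1 − 4/3 = 4/15.
So LHS = 4/15.
∫_0^1 v(x) φ(x) dx = ∫_0^1 (6*x^4 - 6*x^2) dx. Term by term:
  ∫_0^1 6*x^4 dx = 6/5;  ∫_0^1 -6*x^2 dx = -2.
Sum: 6/5 − 2 = -4/5.
So RHS = -∫_0^1 v(x) φ(x) dx = 4/5.
LHS − RHS = -8/15 ≠ 0, so the identity fails.
(For a valid weak derivative the identity must hold for EVERY test function, in particular this one. The failure shows v is NOT the weak derivative of u.)
Correct weak derivative would be u'(x) = -2*x - 2.


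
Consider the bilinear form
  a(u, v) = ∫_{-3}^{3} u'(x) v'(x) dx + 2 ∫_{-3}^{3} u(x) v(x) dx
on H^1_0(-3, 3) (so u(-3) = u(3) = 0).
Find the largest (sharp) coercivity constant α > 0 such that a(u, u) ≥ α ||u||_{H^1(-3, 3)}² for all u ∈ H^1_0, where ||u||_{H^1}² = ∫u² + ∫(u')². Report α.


α = 1

Coercivity of a(·,·) on H^1_0(-3, 3) means a(u, u) ≥ α ||u||_{H^1}² for every u ∈ H^1_0.
The interval has length L = 6, and Poincaré/coercivity depend only on L. Here a(u, u) = ∫(u')² + (2)·∫u².
Here c = 2 ≥ 1, so a(u,u) = ∫(u')² + c∫u² ≥ ∫(u')² + ∫u² = ||u||_{H^1}², i.e. α = 1 works. No larger α is possible: a(u,u) ≥ α||u||_{H^1}² means (1−α)∫(u')² ≥ (α−c)∫u², and for the modes u_n = sin(nπ(x−x₀)/L) (x₀ the left endpoint) one has ∫u_n²/∫(u_n')² = (L/(nπ))² → 0, so a(u_n,u_n)/||u_n||_{H^1}² → 1. Hence the optimal constant is α = 1.
Therefore α = 1.


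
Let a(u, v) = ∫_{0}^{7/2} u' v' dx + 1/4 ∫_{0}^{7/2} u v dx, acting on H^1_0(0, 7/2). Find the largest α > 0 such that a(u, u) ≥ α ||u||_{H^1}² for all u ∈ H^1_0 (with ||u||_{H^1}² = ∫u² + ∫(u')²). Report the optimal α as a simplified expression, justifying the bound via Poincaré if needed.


α = (49 + 16*π^2)/(4*(4*π^2 + 49))

Coercivity of a(·,·) on H^1_0(0, 7/2) means a(u, u) ≥ α ||u||_{H^1}² for every u ∈ H^1_0.
The interval has length L = 7/2, and Poincaré/coercivity depend only on L. Here a(u, u) = ∫(u')² + (1/4)·∫u².
Here 0 < c = 1/4 < 1. The condition a(u,u) ≥ α||u||_{H^1}² reads (1−α)∫(u')² ≥ (α−c)∫u². Any admissible α is ≤ 1 (rapidly oscillating u have ∫u²/∫(u')² → 0), and α = 1 would force 0 ≥ (1−c)∫u², impossible since c < 1; so 1−α > 0. By the sharp Poincaré inequality on H^1_0 of an interval of length L, ∫(u')² ≥ (π/L)²∫u² with equality for the first sine mode sin(π(x−x₀)/L) (x₀ the left endpoint), so the inequality holds for all u iff (1−α)(π/L)² ≥ α − c, i.e. α ≤ ((π/L)² + c)/((π/L)² + 1) = (1 + c(L/π)²)/(1 + (L/π)²). With (π/L)² = 4*π^2/49 and c = 1/4, the largest admissible constant is α = ((π/L)² + c)/((π/L)² + 1).
Simplifying, α = (49 + 16*π^2)/(4*(4*π^2 + 49)).


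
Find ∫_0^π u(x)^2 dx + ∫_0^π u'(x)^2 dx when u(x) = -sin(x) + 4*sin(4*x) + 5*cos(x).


||u||_{H^1(0,π)}^2 = 128/3 + 162*π

u'(x) = -5*sin(x) - cos(x) + 16*cos(4*x).
Expand u² and (u')² and integrate term by term on (0, π), using: for integers n ≥ 1, ∫_0^π sin²(nx) dx = ∫_0^π cos²(nx) dx = π/2; for n ≠ n', ∫_0^π sin(nx)sin(n'x) dx = ∫_0^π cos(nx)cos(n'x) dx = 0; and by product-to-sum, ∫_0^π sin(nx)cos(n'x) dx = ½∫_0^π [sin((n+n')x) + sin((n−n')x)] dx, which is 0 when n+n' is even and 2n/(n²−n'²) when n+n' is odd (it need not vanish on (0, π)).
  u² squared terms: (-1)²·∫sin(x)² dx = 1·π/2 = π/2;  (4)²·∫sin(4x)² dx = 16·π/2 = 8*π;  (5)²·∫cos(x)² dx = 25·π/2 = 25*π/2.
  u² cross terms: 2·(-1)·(4)·∫sin(x)·sin(4x) dx = -8·(0) = 0;  2·(-1)·(5)·∫sin(x)·cos(x) dx = -10·(0) = 0;  2·(4)·(5)·∫sin(4x)·cos(x) dx = 40·(8/15) = 64/3.
  So ∫_0^π u² dx = π/2 + 8*π + 25*π/2 + 0 + 0 + 64/3 = 64/3 + 21*π.
  (u')² squared terms: (-1)²·∫cos(x)² dx = 1·π/2 = π/2;  (-5)²·∫sin(x)² dx = 25·π/2 = 25*π/2;  (16)²·∫cos(4x)² dx = 256·π/2 = 128*π.
  (u')² cross terms: 2·(-1)·(-5)·∫cos(x)·sin(x) dx = 10·(0) = 0;  2·(-1)·(16)·∫cos(x)·cos(4x) dx = -32·(0) = 0;  2·(-5)·(16)·∫sin(x)·cos(4x) dx = -160·(-2/15) = 64/3.
  So ∫_0^π (u')² dx = π/2 + 25*π/2 + 128*π + 0 + 0 + 64/3 = 64/3 + 141*π.
||u||_{H^1}^2 = (64/3 + 21*π) + (64/3 + 141*π) = 128/3 + 162*π.


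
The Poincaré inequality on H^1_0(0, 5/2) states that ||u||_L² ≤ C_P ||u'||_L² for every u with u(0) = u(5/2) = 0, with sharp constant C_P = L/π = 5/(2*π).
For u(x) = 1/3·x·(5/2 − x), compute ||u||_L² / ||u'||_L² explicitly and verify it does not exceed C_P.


||u||_L² / ||u'||_L² = sqrt(10)/4 < C_P = 5/(2*π).

u(x) = 1/3·x·(5/2 − x), so u'(x) = 5/6 - 2*x/3.
u(x) = 1/3·x·(5/2 − x) vanishes at x = 0 and x = 5/2, so u ∈ H^1_0(0, 5/2). Differentiate via the product rule and integrate the resulting polynomials term by term.
  ∫_0^5/2 u² dx = ∫_0^5/2 (x^4/9 - 5*x^3/9 + 25*x^2/36) dx. Term by term:
    ∫_0^5/2 x^4/9 dx = 625/288;  ∫_0^5/2 -5*x^3/9 dx = -3125/576;  ∫_0^5/2 25*x^2/36 dx = 3125/864.
  Sum: 625/288 − 3125/576 + 3125/864 = 625/1728.
  ∫_0^5/2 (u')² dx = ∫_0^5/2 (4*x^2/9 - 10*x/9 + 25/36) dx. Term by term:
    ∫_0^5/2 4*x^2/9 dx = 125/54;  ∫_0^5/2 -10*x/9 dx = -125/36;  ∫_0^5/2 25/36 dx = 125/72.
  Sum: 125/54 − 125/36 + 125/72 = 125/216.
∫_0^5/2 u² dx = 625/1728, so ||u||_L² = 25*sqrt(3)/72.
∫_0^5/2 (u')² dx = 125/216, so ||u'||_L² = 5*sqrt(30)/36.
Ratio ||u||_L² / ||u'||_L² = sqrt(10)/4.
Sharp Poincaré constant on H^1_0(0, 5/2) is C_P = L/π = 5/(2*π), achieved by sin(2*π/5·x).
A polynomial bump cannot attain the sharp Poincaré constant (only the first sine eigenfunction does), so the ratio is strictly less than C_P, consistent with ||u||_L² ≤ C_P ||u'||_L².


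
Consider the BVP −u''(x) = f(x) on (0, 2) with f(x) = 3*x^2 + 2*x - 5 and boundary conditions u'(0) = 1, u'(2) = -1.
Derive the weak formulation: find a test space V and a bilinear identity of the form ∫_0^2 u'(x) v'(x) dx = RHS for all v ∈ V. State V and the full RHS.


V = H^1(0, 2) (v unrestricted at boundary; u is determined up to an additive constant); weak form: ∫_0^2 u'v' dx = ∫_0^2 (3*x^2 + 2*x - 5) v dx − v(2) − v(0) for all v ∈ V.

Multiply both sides by a test function v and integrate from 0 to 2:
  ∫_0^2 −u''(x) v(x) dx = ∫_0^2 f(x) v(x) dx.
Integrate the LHS by parts once:
  ∫_0^2 −u'' v dx = −[u'(x) v(x)]_0^2 + ∫_0^2 u'(x) v'(x) dx.
Thus ∫_0^2 u'(x) v'(x) dx = ∫_0^2 f(x) v(x) dx + [u'(x) v(x)]_0^2.
Choose V so that boundary terms are either known or forced to vanish.
u has inhomogeneous Neumann u'(0) = 1, u'(2) = -1. [u' v]_0^2 = (-1)·v(2) − (1)·v(0) = − v(2) − v(0). Take V = H^1(0, 2); boundary term becomes part of RHS.
Weak formulation: find u (satisfying any essential BC) such that ∫_0^2 u'(x) v'(x) dx = ∫_0^2 f v dx − v(2) − v(0) for all v ∈ V (Neumann data are natural BCs: they enter the RHS as boundary terms).
Substituting f(x) = 3*x^2 + 2*x - 5, the right-hand side is ∫_0^2 (3*x^2 + 2*x - 5) v dx − v(2) − v(0).
Compatibility check (pure Neumann): taking v ≡ 1 ∈ V gives 0 = ∫_0^2 f dx + (-1) − (1), i.e. ∫_0^2 f dx must equal u'(0) − u'(2) = 2. Indeed ∫_0^2 (3*x^2 + 2*x - 5) dx = 2, so the data are compatible. The solution is then unique only up to an additive constant (fix it e.g. by requiring ∫_0^2 u dx = 0).


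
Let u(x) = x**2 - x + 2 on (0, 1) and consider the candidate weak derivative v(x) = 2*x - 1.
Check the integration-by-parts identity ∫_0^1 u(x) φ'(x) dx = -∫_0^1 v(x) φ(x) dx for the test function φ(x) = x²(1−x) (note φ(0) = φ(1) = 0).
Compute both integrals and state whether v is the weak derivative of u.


LHS = -1/60, RHS = -1/60. Yes, v = u' weakly.

u(x) = x**2 - x + 2, classical derivative u'(x) = 2*x - 1.
φ(x) = x²(1−x), so φ'(x) = x*(2 - 3*x).
Note φ(0) = φ(1) = 0, so the boundary term u·φ vanishes.
LHS = ∫_0^1 u(x) φ'(x) dx = ∫_0^1 (-3*x^4 + 5*x^3 - 8*x^2 + 4*x) dx. Term by term:
  ∫_0^1 -3*x^4 dx = -3/5;  ∫_0^1 5*x^3 dx = 5/4;  ∫_0^1 -8*x^2 dx = -8/3;
  ∫_0^1 4*x dx = 2.
Sum: -3/5 + 5/4 − 8/3 + 2 = -1/60.
So LHS = -1/60.
∫_0^1 v(x) φ(x) dx = ∫_0^1 (-2*x^4 + 3*x^3 - x^2) dx. Term by term:
  ∫_0^1 -2*x^4 dx = -2/5;  ∫_0^1 3*x^3 dx = 3/4;  ∫_0^1 -x^2 dx = -1/3.
Sum: -2/5 + 3/4 − 1/3 = 1/60.
So RHS = -∫_0^1 v(x) φ(x) dx = -1/60.
LHS = RHS, so the identity holds for this test φ.
Moreover u is smooth here and v(x) = u'(x) = 2*x - 1 pointwise, so the identity holds for every test function. Hence v is the weak derivative of u.


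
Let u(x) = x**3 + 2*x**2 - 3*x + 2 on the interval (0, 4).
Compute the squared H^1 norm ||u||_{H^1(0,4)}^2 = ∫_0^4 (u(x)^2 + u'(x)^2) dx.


||u||_{H^1}^2 = 799348/105

The H^1 norm (squared) on an interval (0, L) is
  ||u||_{H^1}^2 = ∫_0^L u(x)^2 dx + ∫_0^L u'(x)^2 dx.
Compute u'(x) = 3*x**2 + 4*x - 3.
Then u(x)^2 = x**6 + 4*x**5 - 2*x**4 - 8*x**3 + 17*x**2 - 12*x + 4 and u'(x)^2 = 9*x**4 + 24*x**3 - 2*x**2 - 24*x + 9.
Integrate each monomial from 0 to 4 using ∫_0^4 c·x^n dx = c·4^(n+1)/(n+1):
  ∫_0^4 u(x)^2 dx = ∫_0^4 (x^6 + 4*x^5 - 2*x^4 - 8*x^3 + 17*x^2 - 12*x + 4) dx. Term by term:
    ∫_0^4 x^6 dx = 16384/7;  ∫_0^4 4*x^5 dx = 8192/3;  ∫_0^4 -2*x^4 dx = -2048/5;
    ∫_0^4 -8*x^3 dx = -512;  ∫_0^4 17*x^2 dx = 1088/3;  ∫_0^4 -12*x dx = -96;
    ∫_0^4 4 dx = 16.
  Sum: 16384/7 + 8192/3 − 2048/5 − 512 + 1088/3 − 96 + 16 = 465392/105.
  ∫_0^4 u'(x)^2 dx = ∫_0^4 (9*x^4 + 24*x^3 - 2*x^2 - 24*x + 9) dx. Term by term:
    ∫_0^4 9*x^4 dx = 9216/5;  ∫_0^4 24*x^3 dx = 1536;  ∫_0^4 -2*x^2 dx = -128/3;
    ∫_0^4 -24*x dx = -192;  ∫_0^4 9 dx = 36.
  Sum: 9216/5 + 1536 − 128/3 − 192 + 36 = 47708/15.
Adding: ||u||_{H^1}^2 = 465392/105 + 47708/15 = 799348/105.


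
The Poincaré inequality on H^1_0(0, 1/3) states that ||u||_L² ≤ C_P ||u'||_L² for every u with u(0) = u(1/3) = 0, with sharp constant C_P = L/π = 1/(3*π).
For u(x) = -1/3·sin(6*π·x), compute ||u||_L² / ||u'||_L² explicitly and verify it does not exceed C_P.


||u||_L² / ||u'||_L² = 1/(6*π) < C_P = 1/(3*π).

u(x) = -1/3·sin(6*π·x), so u'(x) = -2*π*cos(6*π*x).
Writing u(x) = A·sin(kπx/L) with A = -1/3 and k = 2, use ∫_0^L sin²(kπx/L) dx = L/2 and ∫_0^L cos²(kπx/L) dx = L/2.
u² = 1/9·sin²(6*π·x) and (u')² = 4*π^2·cos²(6*π·x), and each of sin², cos² integrates to L/2 = 1/6 over (0, 1/3).
∫_0^1/3 u² dx = 1/54, so ||u||_L² = sqrt(6)/18.
∫_0^1/3 (u')² dx = 2*π^2/3, so ||u'||_L² = sqrt(6)*π/3.
Ratio ||u||_L² / ||u'||_L² = 1/(6*π).
Sharp Poincaré constant on H^1_0(0, 1/3) is C_P = L/π = 1/(3*π), achieved by sin(3*π·x).
This is the k = 2 harmonic; the ratio L/(kπ) is strictly less than C_P = L/π, consistent with the sharp inequality ||u||_L² ≤ C_P ||u'||_L².


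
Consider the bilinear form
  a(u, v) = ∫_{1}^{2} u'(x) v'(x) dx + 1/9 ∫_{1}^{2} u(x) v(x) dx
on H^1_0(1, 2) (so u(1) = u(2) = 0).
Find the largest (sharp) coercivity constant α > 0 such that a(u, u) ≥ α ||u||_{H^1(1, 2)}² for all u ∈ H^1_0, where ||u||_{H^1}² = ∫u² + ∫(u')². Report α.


α = (1/9 + π^2)/(1 + π^2)

Coercivity of a(·,·) on H^1_0(1, 2) means a(u, u) ≥ α ||u||_{H^1}² for every u ∈ H^1_0.
The interval has length L = 1, and Poincaré/coercivity depend only on L. Here a(u, u) = ∫(u')² + (1/9)·∫u².
Here 0 < c = 1/9 < 1. The condition a(u,u) ≥ α||u||_{H^1}² reads (1−α)∫(u')² ≥ (α−c)∫u². Any admissible α is ≤ 1 (rapidly oscillating u have ∫u²/∫(u')² → 0), and α = 1 would force 0 ≥ (1−c)∫u², impossible since c < 1; so 1−α > 0. By the sharp Poincaré inequality on H^1_0 of an interval of length L, ∫(u')² ≥ (π/L)²∫u² with equality for the first sine mode sin(π(x−x₀)/L) (x₀ the left endpoint), so the inequality holds for all u iff (1−α)(π/L)² ≥ α − c, i.e. α ≤ ((π/L)² + c)/((π/L)² + 1) = (1 + c(L/π)²)/(1 + (L/π)²). With (π/L)² = π^2 and c = 1/9, the largest admissible constant is α = ((π/L)² + c)/((π/L)² + 1).
Simplifying, α = (1/9 + π^2)/(1 + π^2).


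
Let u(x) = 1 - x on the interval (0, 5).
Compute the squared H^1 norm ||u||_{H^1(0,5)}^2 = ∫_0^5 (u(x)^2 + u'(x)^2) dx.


||u||_{H^1}^2 = 80/3

The H^1 norm (squared) on an interval (0, L) is
  ||u||_{H^1}^2 = ∫_0^L u(x)^2 dx + ∫_0^L u'(x)^2 dx.
Compute u'(x) = -1.
Then u(x)^2 = x**2 - 2*x + 1 and u'(x)^2 = 1.
Integrate each monomial from 0 to 5 using ∫_0^5 c·x^n dx = c·5^(n+1)/(n+1):
  ∫_0^5 u(x)^2 dx = ∫_0^5 (x^2 - 2*x + 1) dx. Term by term:
    ∫_0^5 x^2 dx = 125/3;  ∫_0^5 -2*x dx = -25;  ∫_0^5 1 dx = 5.
  Sum: 125/3 − 25 + 5 = 65/3.
  ∫_0^5 u'(x)^2 dx = ∫_0^5 (1) dx. Term by term:
    ∫_0^5 1 dx = 5.
Adding: ||u||_{H^1}^2 = 65/3 + 5 = 80/3.


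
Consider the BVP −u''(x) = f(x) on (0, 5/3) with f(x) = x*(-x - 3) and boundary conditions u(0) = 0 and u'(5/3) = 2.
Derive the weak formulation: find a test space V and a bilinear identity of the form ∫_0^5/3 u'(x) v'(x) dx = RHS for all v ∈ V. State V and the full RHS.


V = {v ∈ H^1(0, 5/3) : v(0) = 0} (test functions vanish at x = 0 where u is specified); weak form: ∫_0^5/3 u'v' dx = ∫_0^5/3 (x*(-x - 3)) v dx + 2·v(5/3) for all v ∈ V.

Multiply both sides by a test function v and integrate from 0 to 5/3:
  ∫_0^5/3 −u''(x) v(x) dx = ∫_0^5/3 f(x) v(x) dx.
Integrate the LHS by parts once:
  ∫_0^5/3 −u'' v dx = −[u'(x) v(x)]_0^5/3 + ∫_0^5/3 u'(x) v'(x) dx.
Thus ∫_0^5/3 u'(x) v'(x) dx = ∫_0^5/3 f(x) v(x) dx + [u'(x) v(x)]_0^5/3.
Choose V so that boundary terms are either known or forced to vanish.
Mixed BC: u(0) = 0 (Dirichlet) and u'(5/3) = 2 (Neumann). Define V = {v ∈ H^1(0, 5/3) : v(0) = 0}. Then [u' v]_0^5/3 = u'(5/3)·v(5/3) − u'(0)·0 = 2·v(5/3).
Weak formulation: find u (satisfying any essential BC) such that ∫_0^5/3 u'(x) v'(x) dx = ∫_0^5/3 f v dx + 2·v(5/3) for all v ∈ V (Dirichlet at 0 absorbed into V; Neumann datum at x = 5/3 contributes the boundary term).
Substituting f(x) = x*(-x - 3), the right-hand side is ∫_0^5/3 (x*(-x - 3)) v dx + 2·v(5/3).


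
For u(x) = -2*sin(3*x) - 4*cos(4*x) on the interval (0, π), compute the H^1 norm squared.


||u||_{H^1(0,π)}^2 = -1632/7 + 156*π

u'(x) = 16*sin(4*x) - 6*cos(3*x).
Expand u² and (u')² and integrate term by term on (0, π), using: for integers n ≥ 1, ∫_0^π sin²(nx) dx = ∫_0^π cos²(nx) dx = π/2; for n ≠ n', ∫_0^π sin(nx)sin(n'x) dx = ∫_0^π cos(nx)cos(n'x) dx = 0; and by product-to-sum, ∫_0^π sin(nx)cos(n'x) dx = ½∫_0^π [sin((n+n')x) + sin((n−n')x)] dx, which is 0 when n+n' is even and 2n/(n²−n'²) when n+n' is odd (it need not vanish on (0, π)).
  u² squared terms: (-4)²·∫cos(4x)² dx = 16·π/2 = 8*π;  (-2)²·∫sin(3x)² dx = 4·π/2 = 2*π.
  u² cross terms: 2·(-4)·(-2)·∫cos(4x)·sin(3x) dx = 16·(-6/7) = -96/7.
  So ∫_0^π u² dx = 8*π + 2*π − 96/7 = -96/7 + 10*π.
  (u')² squared terms: (-6)²·∫cos(3x)² dx = 36·π/2 = 18*π;  (16)²·∫sin(4x)² dx = 256·π/2 = 128*π.
  (u')² cross terms: 2·(-6)·(16)·∫cos(3x)·sin(4x) dx = -192·(8/7) = -1536/7.
  So ∫_0^π (u')² dx = 18*π + 128*π − 1536/7 = -1536/7 + 146*π.
||u||_{H^1}^2 = (-96/7 + 10*π) + (-1536/7 + 146*π) = -1632/7 + 156*π.


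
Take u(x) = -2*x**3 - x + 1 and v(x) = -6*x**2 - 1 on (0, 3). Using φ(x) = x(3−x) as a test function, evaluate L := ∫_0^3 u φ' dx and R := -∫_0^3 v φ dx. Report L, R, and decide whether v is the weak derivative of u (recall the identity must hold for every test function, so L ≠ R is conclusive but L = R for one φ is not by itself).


LHS = 387/5, RHS = 387/5. Yes, v = u' weakly.

u(x) = -2*x**3 - x + 1, classical derivative u'(x) = -6*x**2 - 1.
φ(x) = x(3−x), so φ'(x) = 3 - 2*x.
Note φ(0) = φ(3) = 0, so the boundary term u·φ vanishes.
LHS = ∫_0^3 u(x) φ'(x) dx = ∫_0^3 (4*x^4 - 6*x^3 + 2*x^2 - 5*x + 3) dx. Term by term:
  ∫_0^3 4*x^4 dx = 972/5;  ∫_0^3 -6*x^3 dx = -243/2;  ∫_0^3 2*x^2 dx = 18;
  ∫_0^3 -5*x dx = -45/2;  ∫_0^3 3 dx = 9.
Sum: 972/5 − 243/2 + 18 − 45/2 + 9 = 387/5.
So LHS = 387/5.
∫_0^3 v(x) φ(x) dx = ∫_0^3 (6*x^4 - 18*x^3 + x^2 - 3*x) dx. Term by term:
  ∫_0^3 6*x^4 dx = 1458/5;  ∫_0^3 -18*x^3 dx = -729/2;  ∫_0^3 x^2 dx = 9;
  ∫_0^3 -3*x dx = -27/2.
Sum: 1458/5 − 729/2 + 9 − 27/2 = -387/5.
So RHS = -∫_0^3 v(x) φ(x) dx = 387/5.
LHS = RHS, so the identity holds for this test φ.
Moreover u is smooth here and v(x) = u'(x) = -6*x**2 - 1 pointwise, so the identity holds for every test function. Hence v is the weak derivative of u.


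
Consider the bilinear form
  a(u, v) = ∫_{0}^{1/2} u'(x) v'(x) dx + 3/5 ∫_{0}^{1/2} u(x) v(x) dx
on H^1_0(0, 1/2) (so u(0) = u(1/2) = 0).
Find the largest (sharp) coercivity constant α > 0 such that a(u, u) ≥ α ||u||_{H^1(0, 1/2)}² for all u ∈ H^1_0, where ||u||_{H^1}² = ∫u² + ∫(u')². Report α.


α = (3 + 20*π^2)/(5*(1 + 4*π^2))

Coercivity of a(·,·) on H^1_0(0, 1/2) means a(u, u) ≥ α ||u||_{H^1}² for every u ∈ H^1_0.
The interval has length L = 1/2, and Poincaré/coercivity depend only on L. Here a(u, u) = ∫(u')² + (3/5)·∫u².
Here 0 < c = 3/5 < 1. The condition a(u,u) ≥ α||u||_{H^1}² reads (1−α)∫(u')² ≥ (α−c)∫u². Any admissible α is ≤ 1 (rapidly oscillating u have ∫u²/∫(u')² → 0), and α = 1 would force 0 ≥ (1−c)∫u², impossible since c < 1; so 1−α > 0. By the sharp Poincaré inequality on H^1_0 of an interval of length L, ∫(u')² ≥ (π/L)²∫u² with equality for the first sine mode sin(π(x−x₀)/L) (x₀ the left endpoint), so the inequality holds for all u iff (1−α)(π/L)² ≥ α − c, i.e. α ≤ ((π/L)² + c)/((π/L)² + 1) = (1 + c(L/π)²)/(1 + (L/π)²). With (π/L)² = 4*π^2 and c = 3/5, the largest admissible constant is α = ((π/L)² + c)/((π/L)² + 1).
Simplifying, α = (3 + 20*π^2)/(5*(1 + 4*π^2)).


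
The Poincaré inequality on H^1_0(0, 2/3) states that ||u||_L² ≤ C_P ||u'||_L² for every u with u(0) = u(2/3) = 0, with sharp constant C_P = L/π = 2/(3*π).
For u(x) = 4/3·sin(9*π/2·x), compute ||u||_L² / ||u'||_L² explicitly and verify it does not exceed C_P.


||u||_L² / ||u'||_L² = 2/(9*π) < C_P = 2/(3*π).

u(x) = 4/3·sin(9*π/2·x), so u'(x) = 6*π*cos(9*π*x/2).
Writing u(x) = A·sin(kπx/L) with A = 4/3 and k = 3, use ∫_0^L sin²(kπx/L) dx = L/2 and ∫_0^L cos²(kπx/L) dx = L/2.
u² = 16/9·sin²(9*π/2·x) and (u')² = 36*π^2·cos²(9*π/2·x), and each of sin², cos² integrates to L/2 = 1/3 over (0, 2/3).
∫_0^2/3 u² dx = 16/27, so ||u||_L² = 4*sqrt(3)/9.
∫_0^2/3 (u')² dx = 12*π^2, so ||u'||_L² = 2*sqrt(3)*π.
Ratio ||u||_L² / ||u'||_L² = 2/(9*π).
Sharp Poincaré constant on H^1_0(0, 2/3) is C_P = L/π = 2/(3*π), achieved by sin(3*π/2·x).
This is the k = 3 harmonic; the ratio L/(kπ) is strictly less than C_P = L/π, consistent with the sharp inequality ||u||_L² ≤ C_P ||u'||_L².


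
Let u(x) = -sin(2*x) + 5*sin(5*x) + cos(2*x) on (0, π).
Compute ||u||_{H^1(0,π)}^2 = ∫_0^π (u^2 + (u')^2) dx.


||u||_{H^1(0,π)}^2 = 500/21 + 330*π

u'(x) = -2*sin(2*x) - 2*cos(2*x) + 25*cos(5*x).
Expand u² and (u')² and integrate term by term on (0, π), using: for integers n ≥ 1, ∫_0^π sin²(nx) dx = ∫_0^π cos²(nx) dx = π/2; for n ≠ n', ∫_0^π sin(nx)sin(n'x) dx = ∫_0^π cos(nx)cos(n'x) dx = 0; and by product-to-sum, ∫_0^π sin(nx)cos(n'x) dx = ½∫_0^π [sin((n+n')x) + sin((n−n')x)] dx, which is 0 when n+n' is even and 2n/(n²−n'²) when n+n' is odd (it need not vanish on (0, π)).
  u² squared terms: (-1)²·∫sin(2x)² dx = 1·π/2 = π/2;  (5)²·∫sin(5x)² dx = 25·π/2 = 25*π/2;  (1)²·∫cos(2x)² dx = 1·π/2 = π/2.
  u² cross terms: 2·(-1)·(5)·∫sin(2x)·sin(5x) dx = -10·(0) = 0;  2·(-1)·(1)·∫sin(2x)·cos(2x) dx = -2·(0) = 0;  2·(5)·(1)·∫sin(5x)·cos(2x) dx = 10·(10/21) = 100/21.
  So ∫_0^π u² dx = π/2 + 25*π/2 + π/2 + 0 + 0 + 100/21 = 100/21 + 27*π/2.
  (u')² squared terms: (-2)²·∫cos(2x)² dx = 4·π/2 = 2*π;  (-2)²·∫sin(2x)² dx = 4·π/2 = 2*π;  (25)²·∫cos(5x)² dx = 625·π/2 = 625*π/2.
  (u')² cross terms: 2·(-2)·(-2)·∫cos(2x)·sin(2x) dx = 8·(0) = 0;  2·(-2)·(25)·∫cos(2x)·cos(5x) dx = -100·(0) = 0;  2·(-2)·(25)·∫sin(2x)·cos(5x) dx = -100·(-4/21) = 400/21.
  So ∫_0^π (u')² dx = 2*π + 2*π + 625*π/2 + 0 + 0 + 400/21 = 400/21 + 633*π/2.
||u||_{H^1}^2 = (100/21 + 27*π/2) + (400/21 + 633*π/2) = 500/21 + 330*π.


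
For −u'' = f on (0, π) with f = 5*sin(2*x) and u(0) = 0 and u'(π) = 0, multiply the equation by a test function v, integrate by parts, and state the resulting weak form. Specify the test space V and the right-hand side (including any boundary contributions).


V = {v ∈ H^1(0, π) : v(0) = 0} (test functions vanish at x = 0 where u is specified); weak form: ∫_0^π u'v' dx = ∫_0^π (5*sin(2*x)) v dx for all v ∈ V.

Multiply both sides by a test function v and integrate from 0 to π:
  ∫_0^π −u''(x) v(x) dx = ∫_0^π f(x) v(x) dx.
Integrate the LHS by parts once:
  ∫_0^π −u'' v dx = −[u'(x) v(x)]_0^π + ∫_0^π u'(x) v'(x) dx.
Thus ∫_0^π u'(x) v'(x) dx = ∫_0^π f(x) v(x) dx + [u'(x) v(x)]_0^π.
Choose V so that boundary terms are either known or forced to vanish.
Mixed BC: u(0) = 0 (Dirichlet) and u'(π) = 0 (Neumann). Define V = {v ∈ H^1(0, π) : v(0) = 0}. Then [u' v]_0^π = u'(π)·v(π) − u'(0)·0 = 0.
Weak formulation: find u (satisfying any essential BC) such that ∫_0^π u'(x) v'(x) dx = ∫_0^π f v dx for all v ∈ V (Dirichlet at 0 absorbed into V; the Neumann datum at x = π is zero, so no boundary term remains).
Substituting f(x) = 5*sin(2*x), the right-hand side is ∫_0^π (5*sin(2*x)) v dx.


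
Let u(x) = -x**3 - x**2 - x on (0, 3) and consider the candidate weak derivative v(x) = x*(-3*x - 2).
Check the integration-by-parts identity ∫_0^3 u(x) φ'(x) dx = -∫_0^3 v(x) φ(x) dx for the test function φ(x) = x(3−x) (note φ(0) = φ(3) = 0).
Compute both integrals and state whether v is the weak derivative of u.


LHS = 1089/20, RHS = 999/20. No, v is not the weak derivative of u.

u(x) = -x**3 - x**2 - x, classical derivative u'(x) = -3*x**2 - 2*x - 1.
φ(x) = x(3−x), so φ'(x) = 3 - 2*x.
Note φ(0) = φ(3) = 0, so the boundary term u·φ vanishes.
LHS = ∫_0^3 u(x) φ'(x) dx = ∫_0^3 (2*x^4 - x^3 - x^2 - 3*x) dx. Term by term:
  ∫_0^3 2*x^4 dx = 486/5;  ∫_0^3 -x^3 dx = -81/4;  ∫_0^3 -x^2 dx = -9;
  ∫_0^3 -3*x dx = -27/2.
Sum: 486/5 − 81/4 − 9 − 27/2 = 1089/20.
So LHS = 1089/20.
∫_0^3 v(x) φ(x) dx = ∫_0^3 (3*x^4 - 7*x^3 - 6*x^2) dx. Term by term:
  ∫_0^3 3*x^4 dx = 729/5;  ∫_0^3 -7*x^3 dx = -567/4;  ∫_0^3 -6*x^2 dx = -54.
Sum: 729/5 − 567/4 − 54 = -999/20.
So RHS = -∫_0^3 v(x) φ(x) dx = 999/20.
LHS − RHS = 9/2 ≠ 0, so the identity fails.
(For a valid weak derivative the identity must hold for EVERY test function, in particular this one. The failure shows v is NOT the weak derivative of u.)
Correct weak derivative would be u'(x) = -3*x**2 - 2*x - 1.
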